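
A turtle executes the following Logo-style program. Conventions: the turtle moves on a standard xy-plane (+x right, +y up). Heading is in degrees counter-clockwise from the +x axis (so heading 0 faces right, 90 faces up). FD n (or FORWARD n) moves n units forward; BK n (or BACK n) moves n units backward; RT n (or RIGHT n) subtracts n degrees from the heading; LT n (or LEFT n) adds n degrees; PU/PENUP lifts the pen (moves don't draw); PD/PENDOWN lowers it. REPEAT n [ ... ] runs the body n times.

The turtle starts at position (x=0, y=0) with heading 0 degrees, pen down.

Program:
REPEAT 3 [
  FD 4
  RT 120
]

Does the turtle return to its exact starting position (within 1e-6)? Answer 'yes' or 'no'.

Answer: yes

Derivation:
Executing turtle program step by step:
Start: pos=(0,0), heading=0, pen down
REPEAT 3 [
  -- iteration 1/3 --
  FD 4: (0,0) -> (4,0) [heading=0, draw]
  RT 120: heading 0 -> 240
  -- iteration 2/3 --
  FD 4: (4,0) -> (2,-3.464) [heading=240, draw]
  RT 120: heading 240 -> 120
  -- iteration 3/3 --
  FD 4: (2,-3.464) -> (0,0) [heading=120, draw]
  RT 120: heading 120 -> 0
]
Final: pos=(0,0), heading=0, 3 segment(s) drawn

Start position: (0, 0)
Final position: (0, 0)
Distance = 0; < 1e-6 -> CLOSED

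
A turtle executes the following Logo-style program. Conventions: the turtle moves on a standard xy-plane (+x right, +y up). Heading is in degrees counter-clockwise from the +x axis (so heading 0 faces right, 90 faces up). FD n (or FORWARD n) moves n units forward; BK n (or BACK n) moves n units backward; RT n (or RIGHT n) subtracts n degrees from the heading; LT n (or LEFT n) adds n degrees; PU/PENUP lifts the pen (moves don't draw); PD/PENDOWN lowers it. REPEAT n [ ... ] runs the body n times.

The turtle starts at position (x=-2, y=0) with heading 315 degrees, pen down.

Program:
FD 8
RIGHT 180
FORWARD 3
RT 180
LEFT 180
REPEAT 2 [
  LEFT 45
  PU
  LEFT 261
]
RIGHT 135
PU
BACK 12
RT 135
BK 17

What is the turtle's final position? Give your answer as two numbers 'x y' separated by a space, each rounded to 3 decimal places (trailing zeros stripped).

Executing turtle program step by step:
Start: pos=(-2,0), heading=315, pen down
FD 8: (-2,0) -> (3.657,-5.657) [heading=315, draw]
RT 180: heading 315 -> 135
FD 3: (3.657,-5.657) -> (1.536,-3.536) [heading=135, draw]
RT 180: heading 135 -> 315
LT 180: heading 315 -> 135
REPEAT 2 [
  -- iteration 1/2 --
  LT 45: heading 135 -> 180
  PU: pen up
  LT 261: heading 180 -> 81
  -- iteration 2/2 --
  LT 45: heading 81 -> 126
  PU: pen up
  LT 261: heading 126 -> 27
]
RT 135: heading 27 -> 252
PU: pen up
BK 12: (1.536,-3.536) -> (5.244,7.877) [heading=252, move]
RT 135: heading 252 -> 117
BK 17: (5.244,7.877) -> (12.962,-7.27) [heading=117, move]
Final: pos=(12.962,-7.27), heading=117, 2 segment(s) drawn

Answer: 12.962 -7.27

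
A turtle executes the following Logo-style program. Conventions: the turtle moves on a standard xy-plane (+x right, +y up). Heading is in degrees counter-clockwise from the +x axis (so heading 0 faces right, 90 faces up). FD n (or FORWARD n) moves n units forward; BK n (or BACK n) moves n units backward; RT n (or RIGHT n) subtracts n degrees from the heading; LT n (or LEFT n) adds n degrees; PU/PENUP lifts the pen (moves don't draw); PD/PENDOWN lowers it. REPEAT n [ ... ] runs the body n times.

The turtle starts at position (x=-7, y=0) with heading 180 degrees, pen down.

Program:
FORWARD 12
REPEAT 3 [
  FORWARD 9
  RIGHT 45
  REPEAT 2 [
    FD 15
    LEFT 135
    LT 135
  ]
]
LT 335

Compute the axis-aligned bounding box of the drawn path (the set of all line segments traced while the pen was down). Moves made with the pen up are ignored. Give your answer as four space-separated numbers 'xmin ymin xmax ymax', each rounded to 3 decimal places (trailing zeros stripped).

Answer: -38.607 -0.151 -7 21.213

Derivation:
Executing turtle program step by step:
Start: pos=(-7,0), heading=180, pen down
FD 12: (-7,0) -> (-19,0) [heading=180, draw]
REPEAT 3 [
  -- iteration 1/3 --
  FD 9: (-19,0) -> (-28,0) [heading=180, draw]
  RT 45: heading 180 -> 135
  REPEAT 2 [
    -- iteration 1/2 --
    FD 15: (-28,0) -> (-38.607,10.607) [heading=135, draw]
    LT 135: heading 135 -> 270
    LT 135: heading 270 -> 45
    -- iteration 2/2 --
    FD 15: (-38.607,10.607) -> (-28,21.213) [heading=45, draw]
    LT 135: heading 45 -> 180
    LT 135: heading 180 -> 315
  ]
  -- iteration 2/3 --
  FD 9: (-28,21.213) -> (-21.636,14.849) [heading=315, draw]
  RT 45: heading 315 -> 270
  REPEAT 2 [
    -- iteration 1/2 --
    FD 15: (-21.636,14.849) -> (-21.636,-0.151) [heading=270, draw]
    LT 135: heading 270 -> 45
    LT 135: heading 45 -> 180
    -- iteration 2/2 --
    FD 15: (-21.636,-0.151) -> (-36.636,-0.151) [heading=180, draw]
    LT 135: heading 180 -> 315
    LT 135: heading 315 -> 90
  ]
  -- iteration 3/3 --
  FD 9: (-36.636,-0.151) -> (-36.636,8.849) [heading=90, draw]
  RT 45: heading 90 -> 45
  REPEAT 2 [
    -- iteration 1/2 --
    FD 15: (-36.636,8.849) -> (-26.029,19.456) [heading=45, draw]
    LT 135: heading 45 -> 180
    LT 135: heading 180 -> 315
    -- iteration 2/2 --
    FD 15: (-26.029,19.456) -> (-15.423,8.849) [heading=315, draw]
    LT 135: heading 315 -> 90
    LT 135: heading 90 -> 225
  ]
]
LT 335: heading 225 -> 200
Final: pos=(-15.423,8.849), heading=200, 10 segment(s) drawn

Segment endpoints: x in {-38.607, -36.636, -36.636, -28, -26.029, -21.636, -21.636, -19, -15.423, -7}, y in {-0.151, -0.151, 0, 0, 0, 8.849, 8.849, 10.607, 14.849, 19.456, 21.213}
xmin=-38.607, ymin=-0.151, xmax=-7, ymax=21.213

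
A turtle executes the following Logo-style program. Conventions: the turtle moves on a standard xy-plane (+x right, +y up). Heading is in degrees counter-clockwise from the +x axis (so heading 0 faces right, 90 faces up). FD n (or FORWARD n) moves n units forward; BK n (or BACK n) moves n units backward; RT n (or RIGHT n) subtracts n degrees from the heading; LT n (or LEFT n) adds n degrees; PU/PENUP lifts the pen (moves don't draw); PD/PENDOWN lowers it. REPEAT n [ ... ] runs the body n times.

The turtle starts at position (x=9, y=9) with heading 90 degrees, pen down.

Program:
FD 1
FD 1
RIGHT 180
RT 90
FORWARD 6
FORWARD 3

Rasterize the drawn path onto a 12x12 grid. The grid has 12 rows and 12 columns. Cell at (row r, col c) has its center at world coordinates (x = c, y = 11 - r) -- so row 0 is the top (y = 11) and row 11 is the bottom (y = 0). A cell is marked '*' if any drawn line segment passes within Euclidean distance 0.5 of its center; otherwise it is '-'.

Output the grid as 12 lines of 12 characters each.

Segment 0: (9,9) -> (9,10)
Segment 1: (9,10) -> (9,11)
Segment 2: (9,11) -> (3,11)
Segment 3: (3,11) -> (0,11)

Answer: **********--
---------*--
---------*--
------------
------------
------------
------------
------------
------------
------------
------------
------------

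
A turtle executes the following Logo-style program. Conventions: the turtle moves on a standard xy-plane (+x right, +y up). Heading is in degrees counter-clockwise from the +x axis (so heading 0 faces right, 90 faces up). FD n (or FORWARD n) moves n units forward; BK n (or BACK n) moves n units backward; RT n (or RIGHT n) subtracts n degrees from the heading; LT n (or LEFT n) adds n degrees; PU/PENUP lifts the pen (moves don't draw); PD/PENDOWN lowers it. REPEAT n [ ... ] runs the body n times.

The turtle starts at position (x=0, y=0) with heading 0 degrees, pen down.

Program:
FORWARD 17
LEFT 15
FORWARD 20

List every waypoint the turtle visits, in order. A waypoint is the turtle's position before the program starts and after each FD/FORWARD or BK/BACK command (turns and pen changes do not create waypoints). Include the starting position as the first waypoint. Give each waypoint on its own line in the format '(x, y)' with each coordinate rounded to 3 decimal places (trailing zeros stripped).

Executing turtle program step by step:
Start: pos=(0,0), heading=0, pen down
FD 17: (0,0) -> (17,0) [heading=0, draw]
LT 15: heading 0 -> 15
FD 20: (17,0) -> (36.319,5.176) [heading=15, draw]
Final: pos=(36.319,5.176), heading=15, 2 segment(s) drawn
Waypoints (3 total):
(0, 0)
(17, 0)
(36.319, 5.176)

Answer: (0, 0)
(17, 0)
(36.319, 5.176)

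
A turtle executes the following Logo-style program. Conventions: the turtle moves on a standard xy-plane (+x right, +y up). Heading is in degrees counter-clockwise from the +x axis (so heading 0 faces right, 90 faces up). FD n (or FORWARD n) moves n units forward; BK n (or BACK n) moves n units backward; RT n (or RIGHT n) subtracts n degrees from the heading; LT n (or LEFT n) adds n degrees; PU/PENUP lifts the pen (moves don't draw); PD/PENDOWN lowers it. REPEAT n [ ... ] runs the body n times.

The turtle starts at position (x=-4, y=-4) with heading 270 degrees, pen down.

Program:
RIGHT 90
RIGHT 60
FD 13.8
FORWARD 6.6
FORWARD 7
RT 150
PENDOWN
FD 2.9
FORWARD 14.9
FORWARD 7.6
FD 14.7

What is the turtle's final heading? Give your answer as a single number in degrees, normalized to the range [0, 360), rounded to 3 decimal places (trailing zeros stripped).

Executing turtle program step by step:
Start: pos=(-4,-4), heading=270, pen down
RT 90: heading 270 -> 180
RT 60: heading 180 -> 120
FD 13.8: (-4,-4) -> (-10.9,7.951) [heading=120, draw]
FD 6.6: (-10.9,7.951) -> (-14.2,13.667) [heading=120, draw]
FD 7: (-14.2,13.667) -> (-17.7,19.729) [heading=120, draw]
RT 150: heading 120 -> 330
PD: pen down
FD 2.9: (-17.7,19.729) -> (-15.189,18.279) [heading=330, draw]
FD 14.9: (-15.189,18.279) -> (-2.285,10.829) [heading=330, draw]
FD 7.6: (-2.285,10.829) -> (4.297,7.029) [heading=330, draw]
FD 14.7: (4.297,7.029) -> (17.028,-0.321) [heading=330, draw]
Final: pos=(17.028,-0.321), heading=330, 7 segment(s) drawn

Answer: 330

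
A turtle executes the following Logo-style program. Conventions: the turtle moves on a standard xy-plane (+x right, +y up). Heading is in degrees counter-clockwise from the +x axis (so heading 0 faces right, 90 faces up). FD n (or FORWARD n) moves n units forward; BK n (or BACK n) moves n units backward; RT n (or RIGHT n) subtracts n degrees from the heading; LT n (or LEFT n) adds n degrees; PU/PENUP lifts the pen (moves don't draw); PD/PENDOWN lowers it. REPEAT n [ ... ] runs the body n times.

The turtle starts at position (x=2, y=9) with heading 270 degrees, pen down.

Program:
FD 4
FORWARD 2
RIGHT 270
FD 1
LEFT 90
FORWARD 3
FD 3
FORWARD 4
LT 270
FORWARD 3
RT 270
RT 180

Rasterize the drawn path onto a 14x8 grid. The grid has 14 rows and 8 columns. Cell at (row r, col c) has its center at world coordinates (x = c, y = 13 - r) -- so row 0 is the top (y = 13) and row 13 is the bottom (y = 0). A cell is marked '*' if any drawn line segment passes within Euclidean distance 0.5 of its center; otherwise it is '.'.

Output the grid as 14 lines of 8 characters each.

Answer: ...****.
...*....
...*....
...*....
..**....
..**....
..**....
..**....
..**....
..**....
..**....
........
........
........

Derivation:
Segment 0: (2,9) -> (2,5)
Segment 1: (2,5) -> (2,3)
Segment 2: (2,3) -> (3,3)
Segment 3: (3,3) -> (3,6)
Segment 4: (3,6) -> (3,9)
Segment 5: (3,9) -> (3,13)
Segment 6: (3,13) -> (6,13)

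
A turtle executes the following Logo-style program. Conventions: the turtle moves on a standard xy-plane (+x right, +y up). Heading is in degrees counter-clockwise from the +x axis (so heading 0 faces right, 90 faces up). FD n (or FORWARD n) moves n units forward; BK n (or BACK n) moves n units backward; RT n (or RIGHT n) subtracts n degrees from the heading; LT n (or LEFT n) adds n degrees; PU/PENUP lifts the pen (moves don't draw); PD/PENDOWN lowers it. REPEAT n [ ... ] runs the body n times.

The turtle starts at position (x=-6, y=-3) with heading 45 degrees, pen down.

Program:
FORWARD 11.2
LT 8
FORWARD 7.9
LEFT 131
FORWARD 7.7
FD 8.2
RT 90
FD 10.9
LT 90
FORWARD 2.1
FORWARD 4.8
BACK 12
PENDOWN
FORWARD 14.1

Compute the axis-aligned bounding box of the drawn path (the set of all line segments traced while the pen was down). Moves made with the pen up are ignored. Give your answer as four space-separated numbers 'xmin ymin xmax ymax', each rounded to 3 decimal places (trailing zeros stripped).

Executing turtle program step by step:
Start: pos=(-6,-3), heading=45, pen down
FD 11.2: (-6,-3) -> (1.92,4.92) [heading=45, draw]
LT 8: heading 45 -> 53
FD 7.9: (1.92,4.92) -> (6.674,11.229) [heading=53, draw]
LT 131: heading 53 -> 184
FD 7.7: (6.674,11.229) -> (-1.007,10.692) [heading=184, draw]
FD 8.2: (-1.007,10.692) -> (-9.187,10.12) [heading=184, draw]
RT 90: heading 184 -> 94
FD 10.9: (-9.187,10.12) -> (-9.948,20.993) [heading=94, draw]
LT 90: heading 94 -> 184
FD 2.1: (-9.948,20.993) -> (-12.043,20.847) [heading=184, draw]
FD 4.8: (-12.043,20.847) -> (-16.831,20.512) [heading=184, draw]
BK 12: (-16.831,20.512) -> (-4.86,21.349) [heading=184, draw]
PD: pen down
FD 14.1: (-4.86,21.349) -> (-18.926,20.365) [heading=184, draw]
Final: pos=(-18.926,20.365), heading=184, 9 segment(s) drawn

Segment endpoints: x in {-18.926, -16.831, -12.043, -9.948, -9.187, -6, -4.86, -1.007, 1.92, 6.674}, y in {-3, 4.92, 10.12, 10.692, 11.229, 20.365, 20.512, 20.847, 20.993, 21.349}
xmin=-18.926, ymin=-3, xmax=6.674, ymax=21.349

Answer: -18.926 -3 6.674 21.349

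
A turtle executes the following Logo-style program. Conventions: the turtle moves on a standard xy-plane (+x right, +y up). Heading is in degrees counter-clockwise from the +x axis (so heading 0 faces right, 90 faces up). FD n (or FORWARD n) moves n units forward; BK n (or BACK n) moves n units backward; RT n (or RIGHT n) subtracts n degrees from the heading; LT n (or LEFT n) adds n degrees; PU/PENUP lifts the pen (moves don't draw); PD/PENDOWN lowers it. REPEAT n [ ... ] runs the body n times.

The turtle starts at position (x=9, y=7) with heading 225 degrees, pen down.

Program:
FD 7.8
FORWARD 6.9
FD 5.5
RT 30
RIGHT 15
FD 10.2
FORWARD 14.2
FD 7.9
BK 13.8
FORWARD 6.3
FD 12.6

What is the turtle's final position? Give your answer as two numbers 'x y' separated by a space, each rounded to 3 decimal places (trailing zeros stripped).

Answer: -42.684 -7.284

Derivation:
Executing turtle program step by step:
Start: pos=(9,7), heading=225, pen down
FD 7.8: (9,7) -> (3.485,1.485) [heading=225, draw]
FD 6.9: (3.485,1.485) -> (-1.394,-3.394) [heading=225, draw]
FD 5.5: (-1.394,-3.394) -> (-5.284,-7.284) [heading=225, draw]
RT 30: heading 225 -> 195
RT 15: heading 195 -> 180
FD 10.2: (-5.284,-7.284) -> (-15.484,-7.284) [heading=180, draw]
FD 14.2: (-15.484,-7.284) -> (-29.684,-7.284) [heading=180, draw]
FD 7.9: (-29.684,-7.284) -> (-37.584,-7.284) [heading=180, draw]
BK 13.8: (-37.584,-7.284) -> (-23.784,-7.284) [heading=180, draw]
FD 6.3: (-23.784,-7.284) -> (-30.084,-7.284) [heading=180, draw]
FD 12.6: (-30.084,-7.284) -> (-42.684,-7.284) [heading=180, draw]
Final: pos=(-42.684,-7.284), heading=180, 9 segment(s) drawn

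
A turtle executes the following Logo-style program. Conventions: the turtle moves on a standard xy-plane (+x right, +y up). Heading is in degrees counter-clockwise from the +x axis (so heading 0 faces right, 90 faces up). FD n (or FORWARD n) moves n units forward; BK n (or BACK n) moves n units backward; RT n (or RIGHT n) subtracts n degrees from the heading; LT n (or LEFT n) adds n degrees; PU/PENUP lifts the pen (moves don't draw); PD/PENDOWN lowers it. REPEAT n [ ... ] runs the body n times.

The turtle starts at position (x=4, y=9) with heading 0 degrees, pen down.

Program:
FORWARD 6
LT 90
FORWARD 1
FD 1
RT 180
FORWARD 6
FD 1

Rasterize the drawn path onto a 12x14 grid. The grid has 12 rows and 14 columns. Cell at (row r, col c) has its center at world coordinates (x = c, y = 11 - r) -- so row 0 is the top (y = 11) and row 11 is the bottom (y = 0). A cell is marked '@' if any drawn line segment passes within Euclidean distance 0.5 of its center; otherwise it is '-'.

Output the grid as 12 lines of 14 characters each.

Segment 0: (4,9) -> (10,9)
Segment 1: (10,9) -> (10,10)
Segment 2: (10,10) -> (10,11)
Segment 3: (10,11) -> (10,5)
Segment 4: (10,5) -> (10,4)

Answer: ----------@---
----------@---
----@@@@@@@---
----------@---
----------@---
----------@---
----------@---
----------@---
--------------
--------------
--------------
--------------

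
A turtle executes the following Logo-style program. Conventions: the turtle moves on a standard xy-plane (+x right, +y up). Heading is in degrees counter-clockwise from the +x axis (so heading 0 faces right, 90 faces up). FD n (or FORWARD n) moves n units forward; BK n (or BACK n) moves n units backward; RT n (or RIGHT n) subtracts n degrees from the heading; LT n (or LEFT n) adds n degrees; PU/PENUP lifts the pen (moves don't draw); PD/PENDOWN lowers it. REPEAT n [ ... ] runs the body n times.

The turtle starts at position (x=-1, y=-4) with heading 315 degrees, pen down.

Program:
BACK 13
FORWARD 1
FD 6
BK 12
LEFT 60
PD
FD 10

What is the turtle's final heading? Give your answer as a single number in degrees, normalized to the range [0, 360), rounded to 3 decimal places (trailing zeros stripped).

Executing turtle program step by step:
Start: pos=(-1,-4), heading=315, pen down
BK 13: (-1,-4) -> (-10.192,5.192) [heading=315, draw]
FD 1: (-10.192,5.192) -> (-9.485,4.485) [heading=315, draw]
FD 6: (-9.485,4.485) -> (-5.243,0.243) [heading=315, draw]
BK 12: (-5.243,0.243) -> (-13.728,8.728) [heading=315, draw]
LT 60: heading 315 -> 15
PD: pen down
FD 10: (-13.728,8.728) -> (-4.069,11.316) [heading=15, draw]
Final: pos=(-4.069,11.316), heading=15, 5 segment(s) drawn

Answer: 15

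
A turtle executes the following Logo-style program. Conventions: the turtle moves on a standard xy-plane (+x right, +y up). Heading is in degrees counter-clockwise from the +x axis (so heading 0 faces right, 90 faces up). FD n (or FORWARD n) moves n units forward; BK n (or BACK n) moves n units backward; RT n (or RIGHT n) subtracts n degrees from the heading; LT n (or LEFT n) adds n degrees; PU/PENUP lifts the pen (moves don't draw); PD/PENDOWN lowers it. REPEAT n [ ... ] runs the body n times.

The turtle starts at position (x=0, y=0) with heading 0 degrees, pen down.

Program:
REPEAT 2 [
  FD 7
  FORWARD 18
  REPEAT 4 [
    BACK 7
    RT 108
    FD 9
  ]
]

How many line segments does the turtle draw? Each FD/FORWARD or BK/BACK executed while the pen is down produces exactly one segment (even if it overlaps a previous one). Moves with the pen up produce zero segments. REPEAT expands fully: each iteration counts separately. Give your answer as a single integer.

Executing turtle program step by step:
Start: pos=(0,0), heading=0, pen down
REPEAT 2 [
  -- iteration 1/2 --
  FD 7: (0,0) -> (7,0) [heading=0, draw]
  FD 18: (7,0) -> (25,0) [heading=0, draw]
  REPEAT 4 [
    -- iteration 1/4 --
    BK 7: (25,0) -> (18,0) [heading=0, draw]
    RT 108: heading 0 -> 252
    FD 9: (18,0) -> (15.219,-8.56) [heading=252, draw]
    -- iteration 2/4 --
    BK 7: (15.219,-8.56) -> (17.382,-1.902) [heading=252, draw]
    RT 108: heading 252 -> 144
    FD 9: (17.382,-1.902) -> (10.101,3.388) [heading=144, draw]
    -- iteration 3/4 --
    BK 7: (10.101,3.388) -> (15.764,-0.727) [heading=144, draw]
    RT 108: heading 144 -> 36
    FD 9: (15.764,-0.727) -> (23.045,4.564) [heading=36, draw]
    -- iteration 4/4 --
    BK 7: (23.045,4.564) -> (17.382,0.449) [heading=36, draw]
    RT 108: heading 36 -> 288
    FD 9: (17.382,0.449) -> (20.163,-8.11) [heading=288, draw]
  ]
  -- iteration 2/2 --
  FD 7: (20.163,-8.11) -> (22.326,-14.768) [heading=288, draw]
  FD 18: (22.326,-14.768) -> (27.889,-31.887) [heading=288, draw]
  REPEAT 4 [
    -- iteration 1/4 --
    BK 7: (27.889,-31.887) -> (25.725,-25.229) [heading=288, draw]
    RT 108: heading 288 -> 180
    FD 9: (25.725,-25.229) -> (16.725,-25.229) [heading=180, draw]
    -- iteration 2/4 --
    BK 7: (16.725,-25.229) -> (23.725,-25.229) [heading=180, draw]
    RT 108: heading 180 -> 72
    FD 9: (23.725,-25.229) -> (26.507,-16.67) [heading=72, draw]
    -- iteration 3/4 --
    BK 7: (26.507,-16.67) -> (24.343,-23.327) [heading=72, draw]
    RT 108: heading 72 -> 324
    FD 9: (24.343,-23.327) -> (31.625,-28.617) [heading=324, draw]
    -- iteration 4/4 --
    BK 7: (31.625,-28.617) -> (25.961,-24.503) [heading=324, draw]
    RT 108: heading 324 -> 216
    FD 9: (25.961,-24.503) -> (18.68,-29.793) [heading=216, draw]
  ]
]
Final: pos=(18.68,-29.793), heading=216, 20 segment(s) drawn
Segments drawn: 20

Answer: 20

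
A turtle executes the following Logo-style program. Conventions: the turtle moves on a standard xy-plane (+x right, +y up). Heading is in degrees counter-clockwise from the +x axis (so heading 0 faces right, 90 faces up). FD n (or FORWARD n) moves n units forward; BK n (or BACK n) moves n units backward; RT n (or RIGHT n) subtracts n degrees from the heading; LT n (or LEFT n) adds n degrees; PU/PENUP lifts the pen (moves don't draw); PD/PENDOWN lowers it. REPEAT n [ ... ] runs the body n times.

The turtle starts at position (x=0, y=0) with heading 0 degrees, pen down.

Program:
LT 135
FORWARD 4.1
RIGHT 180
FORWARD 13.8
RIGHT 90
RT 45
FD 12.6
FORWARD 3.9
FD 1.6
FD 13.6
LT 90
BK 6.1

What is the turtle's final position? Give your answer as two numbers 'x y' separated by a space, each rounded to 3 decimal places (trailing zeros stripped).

Executing turtle program step by step:
Start: pos=(0,0), heading=0, pen down
LT 135: heading 0 -> 135
FD 4.1: (0,0) -> (-2.899,2.899) [heading=135, draw]
RT 180: heading 135 -> 315
FD 13.8: (-2.899,2.899) -> (6.859,-6.859) [heading=315, draw]
RT 90: heading 315 -> 225
RT 45: heading 225 -> 180
FD 12.6: (6.859,-6.859) -> (-5.741,-6.859) [heading=180, draw]
FD 3.9: (-5.741,-6.859) -> (-9.641,-6.859) [heading=180, draw]
FD 1.6: (-9.641,-6.859) -> (-11.241,-6.859) [heading=180, draw]
FD 13.6: (-11.241,-6.859) -> (-24.841,-6.859) [heading=180, draw]
LT 90: heading 180 -> 270
BK 6.1: (-24.841,-6.859) -> (-24.841,-0.759) [heading=270, draw]
Final: pos=(-24.841,-0.759), heading=270, 7 segment(s) drawn

Answer: -24.841 -0.759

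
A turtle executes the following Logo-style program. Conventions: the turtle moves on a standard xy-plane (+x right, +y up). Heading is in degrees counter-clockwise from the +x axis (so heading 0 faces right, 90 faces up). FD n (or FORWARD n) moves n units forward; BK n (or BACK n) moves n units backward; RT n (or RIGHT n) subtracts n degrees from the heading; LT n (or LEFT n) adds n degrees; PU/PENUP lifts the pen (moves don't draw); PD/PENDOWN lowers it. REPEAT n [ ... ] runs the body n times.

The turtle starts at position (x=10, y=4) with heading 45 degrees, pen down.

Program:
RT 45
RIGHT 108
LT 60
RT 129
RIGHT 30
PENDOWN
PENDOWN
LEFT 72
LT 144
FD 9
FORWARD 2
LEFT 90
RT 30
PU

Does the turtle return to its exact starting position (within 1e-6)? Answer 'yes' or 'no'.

Executing turtle program step by step:
Start: pos=(10,4), heading=45, pen down
RT 45: heading 45 -> 0
RT 108: heading 0 -> 252
LT 60: heading 252 -> 312
RT 129: heading 312 -> 183
RT 30: heading 183 -> 153
PD: pen down
PD: pen down
LT 72: heading 153 -> 225
LT 144: heading 225 -> 9
FD 9: (10,4) -> (18.889,5.408) [heading=9, draw]
FD 2: (18.889,5.408) -> (20.865,5.721) [heading=9, draw]
LT 90: heading 9 -> 99
RT 30: heading 99 -> 69
PU: pen up
Final: pos=(20.865,5.721), heading=69, 2 segment(s) drawn

Start position: (10, 4)
Final position: (20.865, 5.721)
Distance = 11; >= 1e-6 -> NOT closed

Answer: no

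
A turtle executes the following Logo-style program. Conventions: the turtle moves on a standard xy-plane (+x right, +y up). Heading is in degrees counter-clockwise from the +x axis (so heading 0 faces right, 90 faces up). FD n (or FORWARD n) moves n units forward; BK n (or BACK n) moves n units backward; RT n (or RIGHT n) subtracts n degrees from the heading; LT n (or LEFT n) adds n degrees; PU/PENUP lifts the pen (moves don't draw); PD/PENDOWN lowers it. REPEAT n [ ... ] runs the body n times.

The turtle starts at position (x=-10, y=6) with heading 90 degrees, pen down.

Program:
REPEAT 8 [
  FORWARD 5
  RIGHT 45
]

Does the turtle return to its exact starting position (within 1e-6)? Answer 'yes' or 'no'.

Executing turtle program step by step:
Start: pos=(-10,6), heading=90, pen down
REPEAT 8 [
  -- iteration 1/8 --
  FD 5: (-10,6) -> (-10,11) [heading=90, draw]
  RT 45: heading 90 -> 45
  -- iteration 2/8 --
  FD 5: (-10,11) -> (-6.464,14.536) [heading=45, draw]
  RT 45: heading 45 -> 0
  -- iteration 3/8 --
  FD 5: (-6.464,14.536) -> (-1.464,14.536) [heading=0, draw]
  RT 45: heading 0 -> 315
  -- iteration 4/8 --
  FD 5: (-1.464,14.536) -> (2.071,11) [heading=315, draw]
  RT 45: heading 315 -> 270
  -- iteration 5/8 --
  FD 5: (2.071,11) -> (2.071,6) [heading=270, draw]
  RT 45: heading 270 -> 225
  -- iteration 6/8 --
  FD 5: (2.071,6) -> (-1.464,2.464) [heading=225, draw]
  RT 45: heading 225 -> 180
  -- iteration 7/8 --
  FD 5: (-1.464,2.464) -> (-6.464,2.464) [heading=180, draw]
  RT 45: heading 180 -> 135
  -- iteration 8/8 --
  FD 5: (-6.464,2.464) -> (-10,6) [heading=135, draw]
  RT 45: heading 135 -> 90
]
Final: pos=(-10,6), heading=90, 8 segment(s) drawn

Start position: (-10, 6)
Final position: (-10, 6)
Distance = 0; < 1e-6 -> CLOSED

Answer: yes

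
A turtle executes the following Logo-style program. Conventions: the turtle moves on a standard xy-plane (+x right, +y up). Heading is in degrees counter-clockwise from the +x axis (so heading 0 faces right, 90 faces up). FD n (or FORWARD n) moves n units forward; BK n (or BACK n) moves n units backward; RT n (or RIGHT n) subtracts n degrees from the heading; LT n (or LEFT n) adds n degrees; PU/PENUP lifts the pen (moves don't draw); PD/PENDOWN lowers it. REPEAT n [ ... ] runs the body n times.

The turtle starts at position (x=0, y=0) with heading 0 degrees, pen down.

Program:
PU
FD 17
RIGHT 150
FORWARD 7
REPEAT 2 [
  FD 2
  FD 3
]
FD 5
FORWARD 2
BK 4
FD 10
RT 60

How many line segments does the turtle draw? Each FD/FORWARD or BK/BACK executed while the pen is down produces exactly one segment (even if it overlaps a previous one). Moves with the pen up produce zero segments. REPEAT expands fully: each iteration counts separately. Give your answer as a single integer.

Answer: 0

Derivation:
Executing turtle program step by step:
Start: pos=(0,0), heading=0, pen down
PU: pen up
FD 17: (0,0) -> (17,0) [heading=0, move]
RT 150: heading 0 -> 210
FD 7: (17,0) -> (10.938,-3.5) [heading=210, move]
REPEAT 2 [
  -- iteration 1/2 --
  FD 2: (10.938,-3.5) -> (9.206,-4.5) [heading=210, move]
  FD 3: (9.206,-4.5) -> (6.608,-6) [heading=210, move]
  -- iteration 2/2 --
  FD 2: (6.608,-6) -> (4.876,-7) [heading=210, move]
  FD 3: (4.876,-7) -> (2.278,-8.5) [heading=210, move]
]
FD 5: (2.278,-8.5) -> (-2.053,-11) [heading=210, move]
FD 2: (-2.053,-11) -> (-3.785,-12) [heading=210, move]
BK 4: (-3.785,-12) -> (-0.321,-10) [heading=210, move]
FD 10: (-0.321,-10) -> (-8.981,-15) [heading=210, move]
RT 60: heading 210 -> 150
Final: pos=(-8.981,-15), heading=150, 0 segment(s) drawn
Segments drawn: 0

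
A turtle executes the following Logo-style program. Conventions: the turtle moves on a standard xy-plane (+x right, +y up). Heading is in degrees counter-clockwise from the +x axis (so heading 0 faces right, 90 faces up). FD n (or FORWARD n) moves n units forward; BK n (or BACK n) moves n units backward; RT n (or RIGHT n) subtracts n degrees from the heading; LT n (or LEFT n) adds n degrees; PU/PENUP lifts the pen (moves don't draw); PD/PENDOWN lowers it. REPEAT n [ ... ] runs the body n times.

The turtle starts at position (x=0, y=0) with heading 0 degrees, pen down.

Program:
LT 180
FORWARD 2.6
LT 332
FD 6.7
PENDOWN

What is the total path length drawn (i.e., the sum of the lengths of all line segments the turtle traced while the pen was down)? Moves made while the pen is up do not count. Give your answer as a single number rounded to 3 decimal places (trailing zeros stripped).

Answer: 9.3

Derivation:
Executing turtle program step by step:
Start: pos=(0,0), heading=0, pen down
LT 180: heading 0 -> 180
FD 2.6: (0,0) -> (-2.6,0) [heading=180, draw]
LT 332: heading 180 -> 152
FD 6.7: (-2.6,0) -> (-8.516,3.145) [heading=152, draw]
PD: pen down
Final: pos=(-8.516,3.145), heading=152, 2 segment(s) drawn

Segment lengths:
  seg 1: (0,0) -> (-2.6,0), length = 2.6
  seg 2: (-2.6,0) -> (-8.516,3.145), length = 6.7
Total = 9.3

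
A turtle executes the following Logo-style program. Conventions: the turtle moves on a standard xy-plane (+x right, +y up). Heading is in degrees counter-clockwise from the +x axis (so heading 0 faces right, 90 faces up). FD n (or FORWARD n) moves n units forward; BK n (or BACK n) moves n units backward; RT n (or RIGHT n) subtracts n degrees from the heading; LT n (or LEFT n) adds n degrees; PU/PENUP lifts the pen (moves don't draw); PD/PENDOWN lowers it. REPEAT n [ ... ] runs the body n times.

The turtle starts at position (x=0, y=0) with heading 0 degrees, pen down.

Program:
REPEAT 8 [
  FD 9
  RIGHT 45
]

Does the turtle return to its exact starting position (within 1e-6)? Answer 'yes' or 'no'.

Answer: yes

Derivation:
Executing turtle program step by step:
Start: pos=(0,0), heading=0, pen down
REPEAT 8 [
  -- iteration 1/8 --
  FD 9: (0,0) -> (9,0) [heading=0, draw]
  RT 45: heading 0 -> 315
  -- iteration 2/8 --
  FD 9: (9,0) -> (15.364,-6.364) [heading=315, draw]
  RT 45: heading 315 -> 270
  -- iteration 3/8 --
  FD 9: (15.364,-6.364) -> (15.364,-15.364) [heading=270, draw]
  RT 45: heading 270 -> 225
  -- iteration 4/8 --
  FD 9: (15.364,-15.364) -> (9,-21.728) [heading=225, draw]
  RT 45: heading 225 -> 180
  -- iteration 5/8 --
  FD 9: (9,-21.728) -> (0,-21.728) [heading=180, draw]
  RT 45: heading 180 -> 135
  -- iteration 6/8 --
  FD 9: (0,-21.728) -> (-6.364,-15.364) [heading=135, draw]
  RT 45: heading 135 -> 90
  -- iteration 7/8 --
  FD 9: (-6.364,-15.364) -> (-6.364,-6.364) [heading=90, draw]
  RT 45: heading 90 -> 45
  -- iteration 8/8 --
  FD 9: (-6.364,-6.364) -> (0,0) [heading=45, draw]
  RT 45: heading 45 -> 0
]
Final: pos=(0,0), heading=0, 8 segment(s) drawn

Start position: (0, 0)
Final position: (0, 0)
Distance = 0; < 1e-6 -> CLOSED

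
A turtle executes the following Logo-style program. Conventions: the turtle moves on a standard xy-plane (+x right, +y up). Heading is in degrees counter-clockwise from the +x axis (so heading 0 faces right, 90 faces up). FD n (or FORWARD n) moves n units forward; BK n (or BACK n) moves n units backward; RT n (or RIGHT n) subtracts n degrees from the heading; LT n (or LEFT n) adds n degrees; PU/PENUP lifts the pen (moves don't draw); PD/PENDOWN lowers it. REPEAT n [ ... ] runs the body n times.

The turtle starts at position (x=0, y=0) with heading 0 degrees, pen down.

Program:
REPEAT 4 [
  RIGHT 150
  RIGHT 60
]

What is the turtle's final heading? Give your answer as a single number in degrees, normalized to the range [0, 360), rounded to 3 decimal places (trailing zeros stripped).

Answer: 240

Derivation:
Executing turtle program step by step:
Start: pos=(0,0), heading=0, pen down
REPEAT 4 [
  -- iteration 1/4 --
  RT 150: heading 0 -> 210
  RT 60: heading 210 -> 150
  -- iteration 2/4 --
  RT 150: heading 150 -> 0
  RT 60: heading 0 -> 300
  -- iteration 3/4 --
  RT 150: heading 300 -> 150
  RT 60: heading 150 -> 90
  -- iteration 4/4 --
  RT 150: heading 90 -> 300
  RT 60: heading 300 -> 240
]
Final: pos=(0,0), heading=240, 0 segment(s) drawn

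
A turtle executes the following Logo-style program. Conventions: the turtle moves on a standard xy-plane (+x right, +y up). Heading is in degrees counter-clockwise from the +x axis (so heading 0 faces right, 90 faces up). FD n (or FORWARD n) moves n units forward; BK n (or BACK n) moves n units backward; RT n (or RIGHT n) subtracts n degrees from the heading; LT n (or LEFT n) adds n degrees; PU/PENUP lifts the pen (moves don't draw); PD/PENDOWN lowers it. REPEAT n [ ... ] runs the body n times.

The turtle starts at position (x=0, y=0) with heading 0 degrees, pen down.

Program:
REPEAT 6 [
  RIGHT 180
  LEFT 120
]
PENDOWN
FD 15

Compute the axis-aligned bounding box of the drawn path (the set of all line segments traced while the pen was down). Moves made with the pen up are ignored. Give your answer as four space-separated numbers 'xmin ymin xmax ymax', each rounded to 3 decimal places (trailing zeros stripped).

Executing turtle program step by step:
Start: pos=(0,0), heading=0, pen down
REPEAT 6 [
  -- iteration 1/6 --
  RT 180: heading 0 -> 180
  LT 120: heading 180 -> 300
  -- iteration 2/6 --
  RT 180: heading 300 -> 120
  LT 120: heading 120 -> 240
  -- iteration 3/6 --
  RT 180: heading 240 -> 60
  LT 120: heading 60 -> 180
  -- iteration 4/6 --
  RT 180: heading 180 -> 0
  LT 120: heading 0 -> 120
  -- iteration 5/6 --
  RT 180: heading 120 -> 300
  LT 120: heading 300 -> 60
  -- iteration 6/6 --
  RT 180: heading 60 -> 240
  LT 120: heading 240 -> 0
]
PD: pen down
FD 15: (0,0) -> (15,0) [heading=0, draw]
Final: pos=(15,0), heading=0, 1 segment(s) drawn

Segment endpoints: x in {0, 15}, y in {0, 0}
xmin=0, ymin=0, xmax=15, ymax=0

Answer: 0 0 15 0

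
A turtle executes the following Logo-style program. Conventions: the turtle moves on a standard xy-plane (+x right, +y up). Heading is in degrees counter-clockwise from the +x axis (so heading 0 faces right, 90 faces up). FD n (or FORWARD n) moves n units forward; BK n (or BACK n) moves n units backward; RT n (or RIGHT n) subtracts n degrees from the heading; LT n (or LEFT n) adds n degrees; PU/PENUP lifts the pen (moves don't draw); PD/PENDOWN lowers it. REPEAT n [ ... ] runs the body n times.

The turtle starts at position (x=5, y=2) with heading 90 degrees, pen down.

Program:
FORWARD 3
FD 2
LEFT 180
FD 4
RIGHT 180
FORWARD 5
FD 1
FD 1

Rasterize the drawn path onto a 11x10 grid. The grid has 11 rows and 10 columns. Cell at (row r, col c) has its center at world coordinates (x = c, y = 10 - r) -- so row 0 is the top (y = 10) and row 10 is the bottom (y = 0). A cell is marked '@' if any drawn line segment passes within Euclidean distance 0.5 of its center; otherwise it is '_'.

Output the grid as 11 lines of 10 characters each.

Answer: _____@____
_____@____
_____@____
_____@____
_____@____
_____@____
_____@____
_____@____
_____@____
__________
__________

Derivation:
Segment 0: (5,2) -> (5,5)
Segment 1: (5,5) -> (5,7)
Segment 2: (5,7) -> (5,3)
Segment 3: (5,3) -> (5,8)
Segment 4: (5,8) -> (5,9)
Segment 5: (5,9) -> (5,10)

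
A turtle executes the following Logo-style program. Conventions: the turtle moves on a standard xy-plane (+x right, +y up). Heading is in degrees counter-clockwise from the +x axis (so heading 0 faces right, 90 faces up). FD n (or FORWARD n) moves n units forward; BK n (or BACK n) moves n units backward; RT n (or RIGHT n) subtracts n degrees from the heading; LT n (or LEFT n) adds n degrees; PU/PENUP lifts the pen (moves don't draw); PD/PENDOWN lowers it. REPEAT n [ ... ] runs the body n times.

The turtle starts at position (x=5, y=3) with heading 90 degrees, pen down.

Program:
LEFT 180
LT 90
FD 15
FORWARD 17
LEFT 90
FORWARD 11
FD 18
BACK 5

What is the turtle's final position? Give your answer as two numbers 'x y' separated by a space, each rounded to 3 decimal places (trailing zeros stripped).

Executing turtle program step by step:
Start: pos=(5,3), heading=90, pen down
LT 180: heading 90 -> 270
LT 90: heading 270 -> 0
FD 15: (5,3) -> (20,3) [heading=0, draw]
FD 17: (20,3) -> (37,3) [heading=0, draw]
LT 90: heading 0 -> 90
FD 11: (37,3) -> (37,14) [heading=90, draw]
FD 18: (37,14) -> (37,32) [heading=90, draw]
BK 5: (37,32) -> (37,27) [heading=90, draw]
Final: pos=(37,27), heading=90, 5 segment(s) drawn

Answer: 37 27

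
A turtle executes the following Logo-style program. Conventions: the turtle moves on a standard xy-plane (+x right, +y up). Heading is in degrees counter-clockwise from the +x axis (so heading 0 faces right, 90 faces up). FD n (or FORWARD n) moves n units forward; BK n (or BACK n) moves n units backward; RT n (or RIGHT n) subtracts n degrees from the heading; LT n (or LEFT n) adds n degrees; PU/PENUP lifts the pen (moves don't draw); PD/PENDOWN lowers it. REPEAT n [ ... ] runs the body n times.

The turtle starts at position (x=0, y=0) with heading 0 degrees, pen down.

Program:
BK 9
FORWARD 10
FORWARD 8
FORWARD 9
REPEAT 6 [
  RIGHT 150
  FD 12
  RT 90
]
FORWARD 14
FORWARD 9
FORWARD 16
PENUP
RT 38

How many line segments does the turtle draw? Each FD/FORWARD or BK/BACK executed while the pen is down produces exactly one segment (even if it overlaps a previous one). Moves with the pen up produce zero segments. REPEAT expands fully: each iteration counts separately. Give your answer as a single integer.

Executing turtle program step by step:
Start: pos=(0,0), heading=0, pen down
BK 9: (0,0) -> (-9,0) [heading=0, draw]
FD 10: (-9,0) -> (1,0) [heading=0, draw]
FD 8: (1,0) -> (9,0) [heading=0, draw]
FD 9: (9,0) -> (18,0) [heading=0, draw]
REPEAT 6 [
  -- iteration 1/6 --
  RT 150: heading 0 -> 210
  FD 12: (18,0) -> (7.608,-6) [heading=210, draw]
  RT 90: heading 210 -> 120
  -- iteration 2/6 --
  RT 150: heading 120 -> 330
  FD 12: (7.608,-6) -> (18,-12) [heading=330, draw]
  RT 90: heading 330 -> 240
  -- iteration 3/6 --
  RT 150: heading 240 -> 90
  FD 12: (18,-12) -> (18,0) [heading=90, draw]
  RT 90: heading 90 -> 0
  -- iteration 4/6 --
  RT 150: heading 0 -> 210
  FD 12: (18,0) -> (7.608,-6) [heading=210, draw]
  RT 90: heading 210 -> 120
  -- iteration 5/6 --
  RT 150: heading 120 -> 330
  FD 12: (7.608,-6) -> (18,-12) [heading=330, draw]
  RT 90: heading 330 -> 240
  -- iteration 6/6 --
  RT 150: heading 240 -> 90
  FD 12: (18,-12) -> (18,0) [heading=90, draw]
  RT 90: heading 90 -> 0
]
FD 14: (18,0) -> (32,0) [heading=0, draw]
FD 9: (32,0) -> (41,0) [heading=0, draw]
FD 16: (41,0) -> (57,0) [heading=0, draw]
PU: pen up
RT 38: heading 0 -> 322
Final: pos=(57,0), heading=322, 13 segment(s) drawn
Segments drawn: 13

Answer: 13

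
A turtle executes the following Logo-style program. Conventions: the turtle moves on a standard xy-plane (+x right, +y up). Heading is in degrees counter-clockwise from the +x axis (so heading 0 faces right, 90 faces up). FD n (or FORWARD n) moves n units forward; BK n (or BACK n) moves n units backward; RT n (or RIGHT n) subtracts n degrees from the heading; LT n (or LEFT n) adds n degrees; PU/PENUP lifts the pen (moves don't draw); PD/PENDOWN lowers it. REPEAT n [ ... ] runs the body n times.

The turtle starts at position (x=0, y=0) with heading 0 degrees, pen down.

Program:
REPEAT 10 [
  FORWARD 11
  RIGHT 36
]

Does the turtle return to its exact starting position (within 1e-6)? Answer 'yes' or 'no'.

Executing turtle program step by step:
Start: pos=(0,0), heading=0, pen down
REPEAT 10 [
  -- iteration 1/10 --
  FD 11: (0,0) -> (11,0) [heading=0, draw]
  RT 36: heading 0 -> 324
  -- iteration 2/10 --
  FD 11: (11,0) -> (19.899,-6.466) [heading=324, draw]
  RT 36: heading 324 -> 288
  -- iteration 3/10 --
  FD 11: (19.899,-6.466) -> (23.298,-16.927) [heading=288, draw]
  RT 36: heading 288 -> 252
  -- iteration 4/10 --
  FD 11: (23.298,-16.927) -> (19.899,-27.389) [heading=252, draw]
  RT 36: heading 252 -> 216
  -- iteration 5/10 --
  FD 11: (19.899,-27.389) -> (11,-33.855) [heading=216, draw]
  RT 36: heading 216 -> 180
  -- iteration 6/10 --
  FD 11: (11,-33.855) -> (0,-33.855) [heading=180, draw]
  RT 36: heading 180 -> 144
  -- iteration 7/10 --
  FD 11: (0,-33.855) -> (-8.899,-27.389) [heading=144, draw]
  RT 36: heading 144 -> 108
  -- iteration 8/10 --
  FD 11: (-8.899,-27.389) -> (-12.298,-16.927) [heading=108, draw]
  RT 36: heading 108 -> 72
  -- iteration 9/10 --
  FD 11: (-12.298,-16.927) -> (-8.899,-6.466) [heading=72, draw]
  RT 36: heading 72 -> 36
  -- iteration 10/10 --
  FD 11: (-8.899,-6.466) -> (0,0) [heading=36, draw]
  RT 36: heading 36 -> 0
]
Final: pos=(0,0), heading=0, 10 segment(s) drawn

Start position: (0, 0)
Final position: (0, 0)
Distance = 0; < 1e-6 -> CLOSED

Answer: yes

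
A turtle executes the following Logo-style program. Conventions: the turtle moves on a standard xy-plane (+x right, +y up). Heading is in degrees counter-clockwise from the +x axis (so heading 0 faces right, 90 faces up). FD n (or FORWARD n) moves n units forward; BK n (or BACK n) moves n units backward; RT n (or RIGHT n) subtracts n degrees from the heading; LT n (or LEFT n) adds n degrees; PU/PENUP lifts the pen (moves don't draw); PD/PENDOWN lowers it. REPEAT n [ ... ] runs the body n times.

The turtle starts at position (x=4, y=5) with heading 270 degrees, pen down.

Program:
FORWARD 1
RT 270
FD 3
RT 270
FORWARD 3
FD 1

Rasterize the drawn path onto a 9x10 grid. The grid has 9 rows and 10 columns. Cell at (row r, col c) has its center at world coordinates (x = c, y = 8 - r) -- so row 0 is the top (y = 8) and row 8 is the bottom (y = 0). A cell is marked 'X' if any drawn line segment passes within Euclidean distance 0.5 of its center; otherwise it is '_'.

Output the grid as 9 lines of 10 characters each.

Segment 0: (4,5) -> (4,4)
Segment 1: (4,4) -> (7,4)
Segment 2: (7,4) -> (7,7)
Segment 3: (7,7) -> (7,8)

Answer: _______X__
_______X__
_______X__
____X__X__
____XXXX__
__________
__________
__________
__________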